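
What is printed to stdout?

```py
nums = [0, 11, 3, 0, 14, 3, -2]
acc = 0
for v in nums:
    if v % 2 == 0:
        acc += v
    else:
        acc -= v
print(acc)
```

-5

v=0: even, acc = 0+0 = 0
v=11: not even, acc = 0-11 = -11
v=3: not even, acc = (-11)-3 = -14
v=0: even, acc = (-14)+0 = -14
v=14: even, acc = (-14)+14 = 0
v=3: not even, acc = 0-3 = -3
v=-2: even, acc = (-3)+(-2) = -5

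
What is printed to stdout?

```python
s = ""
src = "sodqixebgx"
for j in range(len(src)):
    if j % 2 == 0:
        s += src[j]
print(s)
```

j=0: add 's' → 's'
j=1: skip
j=2: add 'd' → 'sd'
j=3: skip
j=4: add 'i' → 'sdi'
j=5: skip
j=6: add 'e' → 'sdie'
j=7: skip
j=8: add 'g' → 'sdieg'
j=9: skip

sdieg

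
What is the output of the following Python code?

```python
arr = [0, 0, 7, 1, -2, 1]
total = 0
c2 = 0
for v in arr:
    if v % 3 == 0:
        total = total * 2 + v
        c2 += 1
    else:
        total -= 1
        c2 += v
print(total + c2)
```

5

v=0: %3==0, total = 0*2+0 = 0; c2=1
v=0: %3==0, total = 0*2+0 = 0; c2=2
v=7: not %3==0, total = 0-1 = -1; c2=9
v=1: not %3==0, total = (-1)-1 = -2; c2=10
v=-2: not %3==0, total = (-2)-1 = -3; c2=8
v=1: not %3==0, total = (-3)-1 = -4; c2=9
total+c2 = (-4)+9 = 5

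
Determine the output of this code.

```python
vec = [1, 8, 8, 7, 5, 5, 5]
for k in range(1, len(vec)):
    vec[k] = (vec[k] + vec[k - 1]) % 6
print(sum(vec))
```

21

k=1: vec[1] = (8+1)%6 = 3 → [1, 3, 8, 7, 5, 5, 5]
k=2: vec[2] = (8+3)%6 = 5 → [1, 3, 5, 7, 5, 5, 5]
k=3: vec[3] = (7+5)%6 = 0 → [1, 3, 5, 0, 5, 5, 5]
k=4: vec[4] = (5+0)%6 = 5 → [1, 3, 5, 0, 5, 5, 5]
k=5: vec[5] = (5+5)%6 = 4 → [1, 3, 5, 0, 5, 4, 5]
k=6: vec[6] = (5+4)%6 = 3 → [1, 3, 5, 0, 5, 4, 3]
sum = 21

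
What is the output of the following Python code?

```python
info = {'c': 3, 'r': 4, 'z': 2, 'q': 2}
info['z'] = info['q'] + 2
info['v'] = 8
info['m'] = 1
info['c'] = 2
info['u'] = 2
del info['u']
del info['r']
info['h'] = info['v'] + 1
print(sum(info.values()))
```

info['z'] = info['q']+2 = 4 → {'c': 3, 'r': 4, 'z': 4, 'q': 2}
info['v'] = 8 → {'c': 3, 'r': 4, 'z': 4, 'q': 2, 'v': 8}
info['m'] = 1 → {'c': 3, 'r': 4, 'z': 4, 'q': 2, 'v': 8, 'm': 1}
info['c'] = 2 → {'c': 2, 'r': 4, 'z': 4, 'q': 2, 'v': 8, 'm': 1}
info['u'] = 2 → {'c': 2, 'r': 4, 'z': 4, 'q': 2, 'v': 8, 'm': 1, 'u': 2}
del 'u' → {'c': 2, 'r': 4, 'z': 4, 'q': 2, 'v': 8, 'm': 1}
del 'r' → {'c': 2, 'z': 4, 'q': 2, 'v': 8, 'm': 1}
info['h'] = info['v']+1 = 9 → {'c': 2, 'z': 4, 'q': 2, 'v': 8, 'm': 1, 'h': 9}
sum of values = 26

26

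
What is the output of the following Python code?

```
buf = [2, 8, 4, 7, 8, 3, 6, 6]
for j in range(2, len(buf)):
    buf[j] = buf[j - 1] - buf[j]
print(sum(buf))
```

-60

j=2: buf[2] = 8-4 = 4 → [2, 8, 4, 7, 8, 3, 6, 6]
j=3: buf[3] = 4-7 = -3 → [2, 8, 4, -3, 8, 3, 6, 6]
j=4: buf[4] = (-3)-8 = -11 → [2, 8, 4, -3, -11, 3, 6, 6]
j=5: buf[5] = (-11)-3 = -14 → [2, 8, 4, -3, -11, -14, 6, 6]
j=6: buf[6] = (-14)-6 = -20 → [2, 8, 4, -3, -11, -14, -20, 6]
j=7: buf[7] = (-20)-6 = -26 → [2, 8, 4, -3, -11, -14, -20, -26]
sum = -60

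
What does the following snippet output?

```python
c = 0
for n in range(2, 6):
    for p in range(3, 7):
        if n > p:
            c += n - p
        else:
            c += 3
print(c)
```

n=2,p=3: not 2>3, c = 0+3 = 3
n=2,p=4: not 2>4, c = 3+3 = 6
n=2,p=5: not 2>5, c = 6+3 = 9
n=2,p=6: not 2>6, c = 9+3 = 12
n=3,p=3: not 3>3, c = 12+3 = 15
n=3,p=4: not 3>4, c = 15+3 = 18
n=3,p=5: not 3>5, c = 18+3 = 21
n=3,p=6: not 3>6, c = 21+3 = 24
n=4,p=3: 4>3, c = 24+1 = 25
n=4,p=4: not 4>4, c = 25+3 = 28
n=4,p=5: not 4>5, c = 28+3 = 31
n=4,p=6: not 4>6, c = 31+3 = 34
n=5,p=3: 5>3, c = 34+2 = 36
n=5,p=4: 5>4, c = 36+1 = 37
n=5,p=5: not 5>5, c = 37+3 = 40
n=5,p=6: not 5>6, c = 40+3 = 43

43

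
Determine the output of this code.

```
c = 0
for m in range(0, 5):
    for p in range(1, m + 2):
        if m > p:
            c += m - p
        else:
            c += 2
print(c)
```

28

m=0,p=1: not 0>1, c = 0+2 = 2
m=1,p=1: not 1>1, c = 2+2 = 4
m=1,p=2: not 1>2, c = 4+2 = 6
m=2,p=1: 2>1, c = 6+1 = 7
m=2,p=2: not 2>2, c = 7+2 = 9
m=2,p=3: not 2>3, c = 9+2 = 11
m=3,p=1: 3>1, c = 11+2 = 13
m=3,p=2: 3>2, c = 13+1 = 14
m=3,p=3: not 3>3, c = 14+2 = 16
m=3,p=4: not 3>4, c = 16+2 = 18
m=4,p=1: 4>1, c = 18+3 = 21
m=4,p=2: 4>2, c = 21+2 = 23
m=4,p=3: 4>3, c = 23+1 = 24
m=4,p=4: not 4>4, c = 24+2 = 26
m=4,p=5: not 4>5, c = 26+2 = 28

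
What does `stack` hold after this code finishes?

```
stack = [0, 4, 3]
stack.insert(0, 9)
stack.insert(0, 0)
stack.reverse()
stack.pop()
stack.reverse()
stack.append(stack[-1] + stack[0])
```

insert 9 at 0 → [9, 0, 4, 3]
insert 0 at 0 → [0, 9, 0, 4, 3]
reverse → [3, 4, 0, 9, 0]
pop() removes 0 → [3, 4, 0, 9]
reverse → [9, 0, 4, 3]
append stack[-1]+stack[0] = 3+9 = 12 → [9, 0, 4, 3, 12]

[9, 0, 4, 3, 12]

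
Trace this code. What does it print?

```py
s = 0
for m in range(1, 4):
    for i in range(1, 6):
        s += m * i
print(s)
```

90

m=1,i=1: s = 0+1 = 1
m=1,i=2: s = 1+2 = 3
m=1,i=3: s = 3+3 = 6
m=1,i=4: s = 6+4 = 10
m=1,i=5: s = 10+5 = 15
m=2,i=1: s = 15+2 = 17
m=2,i=2: s = 17+4 = 21
m=2,i=3: s = 21+6 = 27
m=2,i=4: s = 27+8 = 35
m=2,i=5: s = 35+10 = 45
m=3,i=1: s = 45+3 = 48
m=3,i=2: s = 48+6 = 54
m=3,i=3: s = 54+9 = 63
m=3,i=4: s = 63+12 = 75
m=3,i=5: s = 75+15 = 90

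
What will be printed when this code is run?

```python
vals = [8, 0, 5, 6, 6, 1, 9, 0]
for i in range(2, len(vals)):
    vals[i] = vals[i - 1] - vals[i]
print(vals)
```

[8, 0, -5, -11, -17, -18, -27, -27]

i=2: vals[2] = 0-5 = -5 → [8, 0, -5, 6, 6, 1, 9, 0]
i=3: vals[3] = (-5)-6 = -11 → [8, 0, -5, -11, 6, 1, 9, 0]
i=4: vals[4] = (-11)-6 = -17 → [8, 0, -5, -11, -17, 1, 9, 0]
i=5: vals[5] = (-17)-1 = -18 → [8, 0, -5, -11, -17, -18, 9, 0]
i=6: vals[6] = (-18)-9 = -27 → [8, 0, -5, -11, -17, -18, -27, 0]
i=7: vals[7] = (-27)-0 = -27 → [8, 0, -5, -11, -17, -18, -27, -27]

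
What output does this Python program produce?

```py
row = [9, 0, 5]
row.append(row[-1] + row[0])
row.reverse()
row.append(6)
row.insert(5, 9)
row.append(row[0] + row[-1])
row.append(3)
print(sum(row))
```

69

append row[-1]+row[0] = 5+9 = 14 → [9, 0, 5, 14]
reverse → [14, 5, 0, 9]
append 6 → [14, 5, 0, 9, 6]
insert 9 at 5 → [14, 5, 0, 9, 6, 9]
append row[0]+row[-1] = 14+9 = 23 → [14, 5, 0, 9, 6, 9, 23]
append 3 → [14, 5, 0, 9, 6, 9, 23, 3]
sum = 69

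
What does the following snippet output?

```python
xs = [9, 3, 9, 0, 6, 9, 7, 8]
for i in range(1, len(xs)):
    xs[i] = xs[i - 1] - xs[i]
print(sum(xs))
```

i=1: xs[1] = 9-3 = 6 → [9, 6, 9, 0, 6, 9, 7, 8]
i=2: xs[2] = 6-9 = -3 → [9, 6, -3, 0, 6, 9, 7, 8]
i=3: xs[3] = (-3)-0 = -3 → [9, 6, -3, -3, 6, 9, 7, 8]
i=4: xs[4] = (-3)-6 = -9 → [9, 6, -3, -3, -9, 9, 7, 8]
i=5: xs[5] = (-9)-9 = -18 → [9, 6, -3, -3, -9, -18, 7, 8]
i=6: xs[6] = (-18)-7 = -25 → [9, 6, -3, -3, -9, -18, -25, 8]
i=7: xs[7] = (-25)-8 = -33 → [9, 6, -3, -3, -9, -18, -25, -33]
sum = -76

-76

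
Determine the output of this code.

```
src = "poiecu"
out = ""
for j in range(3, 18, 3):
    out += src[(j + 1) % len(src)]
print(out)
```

cococ

j=3: add src[4]='c' → 'c'
j=6: add src[1]='o' → 'co'
j=9: add src[4]='c' → 'coc'
j=12: add src[1]='o' → 'coco'
j=15: add src[4]='c' → 'cococ'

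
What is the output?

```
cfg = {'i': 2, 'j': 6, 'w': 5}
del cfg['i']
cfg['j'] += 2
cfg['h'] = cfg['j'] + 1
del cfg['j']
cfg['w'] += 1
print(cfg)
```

{'w': 6, 'h': 9}

del 'i' → {'j': 6, 'w': 5}
cfg['j'] = 6+2 = 8 → {'j': 8, 'w': 5}
cfg['h'] = cfg['j']+1 = 9 → {'j': 8, 'w': 5, 'h': 9}
del 'j' → {'w': 5, 'h': 9}
cfg['w'] = 5+1 = 6 → {'w': 6, 'h': 9}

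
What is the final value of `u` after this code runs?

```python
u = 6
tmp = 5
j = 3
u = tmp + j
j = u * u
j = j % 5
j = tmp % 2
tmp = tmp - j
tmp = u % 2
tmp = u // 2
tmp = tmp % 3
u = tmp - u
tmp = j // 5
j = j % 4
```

-7

u = 5+3 = 8
j = 8*8 = 64
j = 64%5 = 4
j = 5%2 = 1
tmp = 5-1 = 4
tmp = 8%2 = 0
tmp = 8//2 = 4
tmp = 4%3 = 1
u = 1-8 = -7
tmp = 1//5 = 0
j = 1%4 = 1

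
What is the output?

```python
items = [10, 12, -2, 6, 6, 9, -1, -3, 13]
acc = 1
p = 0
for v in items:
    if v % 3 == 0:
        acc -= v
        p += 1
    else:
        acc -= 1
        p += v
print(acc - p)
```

v=10: not %3==0, acc = 1-1 = 0; p=10
v=12: %3==0, acc = 0-12 = -12; p=11
v=-2: not %3==0, acc = (-12)-1 = -13; p=9
v=6: %3==0, acc = (-13)-6 = -19; p=10
v=6: %3==0, acc = (-19)-6 = -25; p=11
v=9: %3==0, acc = (-25)-9 = -34; p=12
v=-1: not %3==0, acc = (-34)-1 = -35; p=11
v=-3: %3==0, acc = (-35)-(-3) = -32; p=12
v=13: not %3==0, acc = (-32)-1 = -33; p=25
acc-p = (-33)-25 = -58

-58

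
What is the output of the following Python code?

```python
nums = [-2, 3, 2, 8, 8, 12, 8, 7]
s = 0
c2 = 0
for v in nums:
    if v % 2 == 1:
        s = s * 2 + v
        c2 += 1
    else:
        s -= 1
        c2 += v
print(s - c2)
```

v=-2: not odd, s = 0-1 = -1; c2=-2
v=3: odd, s = (-1)*2+3 = 1; c2=-1
v=2: not odd, s = 1-1 = 0; c2=1
v=8: not odd, s = 0-1 = -1; c2=9
v=8: not odd, s = (-1)-1 = -2; c2=17
v=12: not odd, s = (-2)-1 = -3; c2=29
v=8: not odd, s = (-3)-1 = -4; c2=37
v=7: odd, s = (-4)*2+7 = -1; c2=38
s-c2 = (-1)-38 = -39

-39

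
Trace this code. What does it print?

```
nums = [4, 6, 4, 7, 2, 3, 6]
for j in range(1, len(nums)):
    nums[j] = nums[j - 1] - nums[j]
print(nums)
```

j=1: nums[1] = 4-6 = -2 → [4, -2, 4, 7, 2, 3, 6]
j=2: nums[2] = (-2)-4 = -6 → [4, -2, -6, 7, 2, 3, 6]
j=3: nums[3] = (-6)-7 = -13 → [4, -2, -6, -13, 2, 3, 6]
j=4: nums[4] = (-13)-2 = -15 → [4, -2, -6, -13, -15, 3, 6]
j=5: nums[5] = (-15)-3 = -18 → [4, -2, -6, -13, -15, -18, 6]
j=6: nums[6] = (-18)-6 = -24 → [4, -2, -6, -13, -15, -18, -24]

[4, -2, -6, -13, -15, -18, -24]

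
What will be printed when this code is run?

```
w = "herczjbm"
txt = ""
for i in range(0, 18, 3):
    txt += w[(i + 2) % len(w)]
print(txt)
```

rjhcbe

i=0: add w[2]='r' → 'r'
i=3: add w[5]='j' → 'rj'
i=6: add w[0]='h' → 'rjh'
i=9: add w[3]='c' → 'rjhc'
i=12: add w[6]='b' → 'rjhcb'
i=15: add w[1]='e' → 'rjhcbe'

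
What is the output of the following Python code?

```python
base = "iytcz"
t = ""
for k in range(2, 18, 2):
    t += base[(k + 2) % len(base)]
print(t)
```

zycitzyc

k=2: add base[4]='z' → 'z'
k=4: add base[1]='y' → 'zy'
k=6: add base[3]='c' → 'zyc'
k=8: add base[0]='i' → 'zyci'
k=10: add base[2]='t' → 'zycit'
k=12: add base[4]='z' → 'zycitz'
k=14: add base[1]='y' → 'zycitzy'
k=16: add base[3]='c' → 'zycitzyc'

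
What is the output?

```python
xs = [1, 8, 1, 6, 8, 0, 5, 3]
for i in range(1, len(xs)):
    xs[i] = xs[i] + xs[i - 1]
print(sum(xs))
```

i=1: xs[1] = 8+1 = 9 → [1, 9, 1, 6, 8, 0, 5, 3]
i=2: xs[2] = 1+9 = 10 → [1, 9, 10, 6, 8, 0, 5, 3]
i=3: xs[3] = 6+10 = 16 → [1, 9, 10, 16, 8, 0, 5, 3]
i=4: xs[4] = 8+16 = 24 → [1, 9, 10, 16, 24, 0, 5, 3]
i=5: xs[5] = 0+24 = 24 → [1, 9, 10, 16, 24, 24, 5, 3]
i=6: xs[6] = 5+24 = 29 → [1, 9, 10, 16, 24, 24, 29, 3]
i=7: xs[7] = 3+29 = 32 → [1, 9, 10, 16, 24, 24, 29, 32]
sum = 145

145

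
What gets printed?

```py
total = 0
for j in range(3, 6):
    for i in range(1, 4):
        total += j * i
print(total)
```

j=3,i=1: total = 0+3 = 3
j=3,i=2: total = 3+6 = 9
j=3,i=3: total = 9+9 = 18
j=4,i=1: total = 18+4 = 22
j=4,i=2: total = 22+8 = 30
j=4,i=3: total = 30+12 = 42
j=5,i=1: total = 42+5 = 47
j=5,i=2: total = 47+10 = 57
j=5,i=3: total = 57+15 = 72

72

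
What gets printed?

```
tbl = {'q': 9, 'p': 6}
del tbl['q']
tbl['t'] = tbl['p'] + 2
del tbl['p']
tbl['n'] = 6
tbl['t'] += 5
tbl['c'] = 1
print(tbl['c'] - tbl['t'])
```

-12

del 'q' → {'p': 6}
tbl['t'] = tbl['p']+2 = 8 → {'p': 6, 't': 8}
del 'p' → {'t': 8}
tbl['n'] = 6 → {'t': 8, 'n': 6}
tbl['t'] = 8+5 = 13 → {'t': 13, 'n': 6}
tbl['c'] = 1 → {'t': 13, 'n': 6, 'c': 1}
tbl['c']-tbl['t'] = 1-13 = -12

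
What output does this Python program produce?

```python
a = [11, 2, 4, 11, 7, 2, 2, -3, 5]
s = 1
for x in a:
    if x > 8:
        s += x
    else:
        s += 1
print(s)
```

30

x=11: >8, s = 1+11 = 12
x=2: not >8, s = 12+1 = 13
x=4: not >8, s = 13+1 = 14
x=11: >8, s = 14+11 = 25
x=7: not >8, s = 25+1 = 26
x=2: not >8, s = 26+1 = 27
x=2: not >8, s = 27+1 = 28
x=-3: not >8, s = 28+1 = 29
x=5: not >8, s = 29+1 = 30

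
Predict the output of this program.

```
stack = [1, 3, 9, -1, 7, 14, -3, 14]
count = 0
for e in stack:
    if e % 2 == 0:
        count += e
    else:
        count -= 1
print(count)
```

22

e=1: not even, count = 0-1 = -1
e=3: not even, count = (-1)-1 = -2
e=9: not even, count = (-2)-1 = -3
e=-1: not even, count = (-3)-1 = -4
e=7: not even, count = (-4)-1 = -5
e=14: even, count = (-5)+14 = 9
e=-3: not even, count = 9-1 = 8
e=14: even, count = 8+14 = 22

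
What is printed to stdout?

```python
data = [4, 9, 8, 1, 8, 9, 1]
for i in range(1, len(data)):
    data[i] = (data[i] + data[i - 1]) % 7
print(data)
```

i=1: data[1] = (9+4)%7 = 6 → [4, 6, 8, 1, 8, 9, 1]
i=2: data[2] = (8+6)%7 = 0 → [4, 6, 0, 1, 8, 9, 1]
i=3: data[3] = (1+0)%7 = 1 → [4, 6, 0, 1, 8, 9, 1]
i=4: data[4] = (8+1)%7 = 2 → [4, 6, 0, 1, 2, 9, 1]
i=5: data[5] = (9+2)%7 = 4 → [4, 6, 0, 1, 2, 4, 1]
i=6: data[6] = (1+4)%7 = 5 → [4, 6, 0, 1, 2, 4, 5]

[4, 6, 0, 1, 2, 4, 5]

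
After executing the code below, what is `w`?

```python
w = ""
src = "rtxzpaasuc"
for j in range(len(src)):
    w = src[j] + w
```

'cusaapzxtr'

j=0: prepend 'r' → 'r'
j=1: prepend 't' → 'tr'
j=2: prepend 'x' → 'xtr'
j=3: prepend 'z' → 'zxtr'
j=4: prepend 'p' → 'pzxtr'
j=5: prepend 'a' → 'apzxtr'
j=6: prepend 'a' → 'aapzxtr'
j=7: prepend 's' → 'saapzxtr'
j=8: prepend 'u' → 'usaapzxtr'
j=9: prepend 'c' → 'cusaapzxtr'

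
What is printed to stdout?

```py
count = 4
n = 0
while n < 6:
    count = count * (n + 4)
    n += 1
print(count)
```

n=0: count = 4*4 = 16
n=1: count = 16*5 = 80
n=2: count = 80*6 = 480
n=3: count = 480*7 = 3360
n=4: count = 3360*8 = 26880
n=5: count = 26880*9 = 241920

241920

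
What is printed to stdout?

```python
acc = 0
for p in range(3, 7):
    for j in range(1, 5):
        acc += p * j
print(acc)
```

180

p=3,j=1: acc = 0+3 = 3
p=3,j=2: acc = 3+6 = 9
p=3,j=3: acc = 9+9 = 18
p=3,j=4: acc = 18+12 = 30
p=4,j=1: acc = 30+4 = 34
p=4,j=2: acc = 34+8 = 42
p=4,j=3: acc = 42+12 = 54
p=4,j=4: acc = 54+16 = 70
p=5,j=1: acc = 70+5 = 75
p=5,j=2: acc = 75+10 = 85
p=5,j=3: acc = 85+15 = 100
p=5,j=4: acc = 100+20 = 120
p=6,j=1: acc = 120+6 = 126
p=6,j=2: acc = 126+12 = 138
p=6,j=3: acc = 138+18 = 156
p=6,j=4: acc = 156+24 = 180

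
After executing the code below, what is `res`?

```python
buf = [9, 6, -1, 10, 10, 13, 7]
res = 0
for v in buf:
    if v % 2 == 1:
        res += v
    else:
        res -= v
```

2

v=9: odd, res = 0+9 = 9
v=6: not odd, res = 9-6 = 3
v=-1: odd, res = 3+(-1) = 2
v=10: not odd, res = 2-10 = -8
v=10: not odd, res = (-8)-10 = -18
v=13: odd, res = (-18)+13 = -5
v=7: odd, res = (-5)+7 = 2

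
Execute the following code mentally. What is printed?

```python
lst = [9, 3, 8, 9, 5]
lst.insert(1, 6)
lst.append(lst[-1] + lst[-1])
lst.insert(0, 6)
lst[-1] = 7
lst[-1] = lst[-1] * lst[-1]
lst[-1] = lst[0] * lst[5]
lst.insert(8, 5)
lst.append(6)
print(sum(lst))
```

insert 6 at 1 → [9, 6, 3, 8, 9, 5]
append lst[-1]+lst[-1] = 5+5 = 10 → [9, 6, 3, 8, 9, 5, 10]
insert 6 at 0 → [6, 9, 6, 3, 8, 9, 5, 10]
lst[-1] = 7 → [6, 9, 6, 3, 8, 9, 5, 7]
lst[-1] = lst[-1]*lst[-1] = 7*7 = 49 → [6, 9, 6, 3, 8, 9, 5, 49]
lst[-1] = lst[0]*lst[5] = 6*9 = 54 → [6, 9, 6, 3, 8, 9, 5, 54]
insert 5 at 8 → [6, 9, 6, 3, 8, 9, 5, 54, 5]
append 6 → [6, 9, 6, 3, 8, 9, 5, 54, 5, 6]
sum = 111

111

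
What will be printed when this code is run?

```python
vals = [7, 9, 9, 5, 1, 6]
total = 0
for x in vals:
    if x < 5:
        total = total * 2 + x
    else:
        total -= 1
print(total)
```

-8

x=7: not <5, total = 0-1 = -1
x=9: not <5, total = (-1)-1 = -2
x=9: not <5, total = (-2)-1 = -3
x=5: not <5, total = (-3)-1 = -4
x=1: <5, total = (-4)*2+1 = -7
x=6: not <5, total = (-7)-1 = -8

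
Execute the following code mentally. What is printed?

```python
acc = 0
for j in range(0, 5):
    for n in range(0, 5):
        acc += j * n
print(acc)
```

100

j=0,n=0: acc = 0+0 = 0
j=0,n=1: acc = 0+0 = 0
j=0,n=2: acc = 0+0 = 0
j=0,n=3: acc = 0+0 = 0
j=0,n=4: acc = 0+0 = 0
j=1,n=0: acc = 0+0 = 0
j=1,n=1: acc = 0+1 = 1
j=1,n=2: acc = 1+2 = 3
j=1,n=3: acc = 3+3 = 6
j=1,n=4: acc = 6+4 = 10
j=2,n=0: acc = 10+0 = 10
j=2,n=1: acc = 10+2 = 12
j=2,n=2: acc = 12+4 = 16
j=2,n=3: acc = 16+6 = 22
j=2,n=4: acc = 22+8 = 30
j=3,n=0: acc = 30+0 = 30
j=3,n=1: acc = 30+3 = 33
j=3,n=2: acc = 33+6 = 39
j=3,n=3: acc = 39+9 = 48
j=3,n=4: acc = 48+12 = 60
j=4,n=0: acc = 60+0 = 60
j=4,n=1: acc = 60+4 = 64
j=4,n=2: acc = 64+8 = 72
j=4,n=3: acc = 72+12 = 84
j=4,n=4: acc = 84+16 = 100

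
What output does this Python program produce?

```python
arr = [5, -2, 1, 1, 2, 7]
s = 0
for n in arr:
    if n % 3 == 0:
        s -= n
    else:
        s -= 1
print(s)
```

n=5: not %3==0, s = 0-1 = -1
n=-2: not %3==0, s = (-1)-1 = -2
n=1: not %3==0, s = (-2)-1 = -3
n=1: not %3==0, s = (-3)-1 = -4
n=2: not %3==0, s = (-4)-1 = -5
n=7: not %3==0, s = (-5)-1 = -6

-6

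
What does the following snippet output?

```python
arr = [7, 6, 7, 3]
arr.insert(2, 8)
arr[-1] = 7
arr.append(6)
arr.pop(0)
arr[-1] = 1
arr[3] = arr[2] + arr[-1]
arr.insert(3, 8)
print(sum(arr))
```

insert 8 at 2 → [7, 6, 8, 7, 3]
arr[-1] = 7 → [7, 6, 8, 7, 7]
append 6 → [7, 6, 8, 7, 7, 6]
pop(0) removes 7 → [6, 8, 7, 7, 6]
arr[-1] = 1 → [6, 8, 7, 7, 1]
arr[3] = arr[2]+arr[-1] = 7+1 = 8 → [6, 8, 7, 8, 1]
insert 8 at 3 → [6, 8, 7, 8, 8, 1]
sum = 38

38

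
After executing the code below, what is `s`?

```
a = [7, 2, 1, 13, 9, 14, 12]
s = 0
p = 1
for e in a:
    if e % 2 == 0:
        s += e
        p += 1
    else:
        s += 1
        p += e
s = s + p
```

e=7: not even, s = 0+1 = 1; p=8
e=2: even, s = 1+2 = 3; p=9
e=1: not even, s = 3+1 = 4; p=10
e=13: not even, s = 4+1 = 5; p=23
e=9: not even, s = 5+1 = 6; p=32
e=14: even, s = 6+14 = 20; p=33
e=12: even, s = 20+12 = 32; p=34
s+p = 32+34 = 66

66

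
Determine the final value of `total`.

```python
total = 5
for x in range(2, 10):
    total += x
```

x=2: total = 5+2 = 7
x=3: total = 7+3 = 10
x=4: total = 10+4 = 14
x=5: total = 14+5 = 19
x=6: total = 19+6 = 25
x=7: total = 25+7 = 32
x=8: total = 32+8 = 40
x=9: total = 40+9 = 49

49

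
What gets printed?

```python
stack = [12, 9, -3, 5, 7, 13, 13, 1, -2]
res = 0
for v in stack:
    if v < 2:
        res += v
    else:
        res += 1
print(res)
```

v=12: not <2, res = 0+1 = 1
v=9: not <2, res = 1+1 = 2
v=-3: <2, res = 2+(-3) = -1
v=5: not <2, res = (-1)+1 = 0
v=7: not <2, res = 0+1 = 1
v=13: not <2, res = 1+1 = 2
v=13: not <2, res = 2+1 = 3
v=1: <2, res = 3+1 = 4
v=-2: <2, res = 4+(-2) = 2

2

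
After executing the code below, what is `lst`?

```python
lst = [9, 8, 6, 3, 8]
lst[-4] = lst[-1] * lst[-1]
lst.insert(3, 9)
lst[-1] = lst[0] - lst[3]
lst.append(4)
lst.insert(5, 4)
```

[9, 64, 6, 9, 3, 4, 0, 4]

lst[-4] = lst[-1]*lst[-1] = 8*8 = 64 → [9, 64, 6, 3, 8]
insert 9 at 3 → [9, 64, 6, 9, 3, 8]
lst[-1] = lst[0]-lst[3] = 9-9 = 0 → [9, 64, 6, 9, 3, 0]
append 4 → [9, 64, 6, 9, 3, 0, 4]
insert 4 at 5 → [9, 64, 6, 9, 3, 4, 0, 4]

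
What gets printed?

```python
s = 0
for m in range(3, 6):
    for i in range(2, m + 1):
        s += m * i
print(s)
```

m=3,i=2: s = 0+6 = 6
m=3,i=3: s = 6+9 = 15
m=4,i=2: s = 15+8 = 23
m=4,i=3: s = 23+12 = 35
m=4,i=4: s = 35+16 = 51
m=5,i=2: s = 51+10 = 61
m=5,i=3: s = 61+15 = 76
m=5,i=4: s = 76+20 = 96
m=5,i=5: s = 96+25 = 121

121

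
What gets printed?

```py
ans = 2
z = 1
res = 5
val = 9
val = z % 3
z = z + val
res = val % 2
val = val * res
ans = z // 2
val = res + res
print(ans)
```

val = 1%3 = 1
z = 1+1 = 2
res = 1%2 = 1
val = 1*1 = 1
ans = 2//2 = 1
val = 1+1 = 2

1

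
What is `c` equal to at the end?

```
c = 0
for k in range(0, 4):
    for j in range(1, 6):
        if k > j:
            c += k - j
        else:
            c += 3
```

55

k=0,j=1: not 0>1, c = 0+3 = 3
k=0,j=2: not 0>2, c = 3+3 = 6
k=0,j=3: not 0>3, c = 6+3 = 9
k=0,j=4: not 0>4, c = 9+3 = 12
k=0,j=5: not 0>5, c = 12+3 = 15
k=1,j=1: not 1>1, c = 15+3 = 18
k=1,j=2: not 1>2, c = 18+3 = 21
k=1,j=3: not 1>3, c = 21+3 = 24
k=1,j=4: not 1>4, c = 24+3 = 27
k=1,j=5: not 1>5, c = 27+3 = 30
k=2,j=1: 2>1, c = 30+1 = 31
k=2,j=2: not 2>2, c = 31+3 = 34
k=2,j=3: not 2>3, c = 34+3 = 37
k=2,j=4: not 2>4, c = 37+3 = 40
k=2,j=5: not 2>5, c = 40+3 = 43
k=3,j=1: 3>1, c = 43+2 = 45
k=3,j=2: 3>2, c = 45+1 = 46
k=3,j=3: not 3>3, c = 46+3 = 49
k=3,j=4: not 3>4, c = 49+3 = 52
k=3,j=5: not 3>5, c = 52+3 = 55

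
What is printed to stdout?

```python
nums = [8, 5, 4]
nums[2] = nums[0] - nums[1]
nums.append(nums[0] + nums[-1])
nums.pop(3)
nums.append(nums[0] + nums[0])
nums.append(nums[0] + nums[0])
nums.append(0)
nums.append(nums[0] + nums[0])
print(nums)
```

[8, 5, 3, 16, 16, 0, 16]

nums[2] = nums[0]-nums[1] = 8-5 = 3 → [8, 5, 3]
append nums[0]+nums[-1] = 8+3 = 11 → [8, 5, 3, 11]
pop(3) removes 11 → [8, 5, 3]
append nums[0]+nums[0] = 8+8 = 16 → [8, 5, 3, 16]
append nums[0]+nums[0] = 8+8 = 16 → [8, 5, 3, 16, 16]
append 0 → [8, 5, 3, 16, 16, 0]
append nums[0]+nums[0] = 8+8 = 16 → [8, 5, 3, 16, 16, 0, 16]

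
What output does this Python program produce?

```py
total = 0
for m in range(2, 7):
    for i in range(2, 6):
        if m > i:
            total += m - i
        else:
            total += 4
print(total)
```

60

m=2,i=2: not 2>2, total = 0+4 = 4
m=2,i=3: not 2>3, total = 4+4 = 8
m=2,i=4: not 2>4, total = 8+4 = 12
m=2,i=5: not 2>5, total = 12+4 = 16
m=3,i=2: 3>2, total = 16+1 = 17
m=3,i=3: not 3>3, total = 17+4 = 21
m=3,i=4: not 3>4, total = 21+4 = 25
m=3,i=5: not 3>5, total = 25+4 = 29
m=4,i=2: 4>2, total = 29+2 = 31
m=4,i=3: 4>3, total = 31+1 = 32
m=4,i=4: not 4>4, total = 32+4 = 36
m=4,i=5: not 4>5, total = 36+4 = 40
m=5,i=2: 5>2, total = 40+3 = 43
m=5,i=3: 5>3, total = 43+2 = 45
m=5,i=4: 5>4, total = 45+1 = 46
m=5,i=5: not 5>5, total = 46+4 = 50
m=6,i=2: 6>2, total = 50+4 = 54
m=6,i=3: 6>3, total = 54+3 = 57
m=6,i=4: 6>4, total = 57+2 = 59
m=6,i=5: 6>5, total = 59+1 = 60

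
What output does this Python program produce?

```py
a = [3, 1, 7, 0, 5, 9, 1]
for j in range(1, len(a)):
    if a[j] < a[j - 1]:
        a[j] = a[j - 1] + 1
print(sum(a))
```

j=1: 1<3, a[1] = 3+1 = 4 → [3, 4, 7, 0, 5, 9, 1]
j=2: 7>=4, unchanged → [3, 4, 7, 0, 5, 9, 1]
j=3: 0<7, a[3] = 7+1 = 8 → [3, 4, 7, 8, 5, 9, 1]
j=4: 5<8, a[4] = 8+1 = 9 → [3, 4, 7, 8, 9, 9, 1]
j=5: 9>=9, unchanged → [3, 4, 7, 8, 9, 9, 1]
j=6: 1<9, a[6] = 9+1 = 10 → [3, 4, 7, 8, 9, 9, 10]
sum = 50

50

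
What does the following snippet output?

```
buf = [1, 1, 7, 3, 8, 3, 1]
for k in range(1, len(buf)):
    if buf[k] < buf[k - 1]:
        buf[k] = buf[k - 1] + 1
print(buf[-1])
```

k=1: 1>=1, unchanged → [1, 1, 7, 3, 8, 3, 1]
k=2: 7>=1, unchanged → [1, 1, 7, 3, 8, 3, 1]
k=3: 3<7, buf[3] = 7+1 = 8 → [1, 1, 7, 8, 8, 3, 1]
k=4: 8>=8, unchanged → [1, 1, 7, 8, 8, 3, 1]
k=5: 3<8, buf[5] = 8+1 = 9 → [1, 1, 7, 8, 8, 9, 1]
k=6: 1<9, buf[6] = 9+1 = 10 → [1, 1, 7, 8, 8, 9, 10]

10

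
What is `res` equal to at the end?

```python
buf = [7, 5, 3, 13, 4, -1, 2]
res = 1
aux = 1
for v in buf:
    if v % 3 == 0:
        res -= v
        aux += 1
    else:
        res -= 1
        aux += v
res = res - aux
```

-40

v=7: not %3==0, res = 1-1 = 0; aux=8
v=5: not %3==0, res = 0-1 = -1; aux=13
v=3: %3==0, res = (-1)-3 = -4; aux=14
v=13: not %3==0, res = (-4)-1 = -5; aux=27
v=4: not %3==0, res = (-5)-1 = -6; aux=31
v=-1: not %3==0, res = (-6)-1 = -7; aux=30
v=2: not %3==0, res = (-7)-1 = -8; aux=32
res-aux = (-8)-32 = -40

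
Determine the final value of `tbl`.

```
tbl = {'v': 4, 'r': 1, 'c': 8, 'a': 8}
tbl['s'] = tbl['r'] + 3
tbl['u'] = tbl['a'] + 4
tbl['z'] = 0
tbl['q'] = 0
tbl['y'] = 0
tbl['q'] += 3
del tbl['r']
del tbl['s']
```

tbl['s'] = tbl['r']+3 = 4 → {'v': 4, 'r': 1, 'c': 8, 'a': 8, 's': 4}
tbl['u'] = tbl['a']+4 = 12 → {'v': 4, 'r': 1, 'c': 8, 'a': 8, 's': 4, 'u': 12}
tbl['z'] = 0 → {'v': 4, 'r': 1, 'c': 8, 'a': 8, 's': 4, 'u': 12, 'z': 0}
tbl['q'] = 0 → {'v': 4, 'r': 1, 'c': 8, 'a': 8, 's': 4, 'u': 12, 'z': 0, 'q': 0}
tbl['y'] = 0 → {'v': 4, 'r': 1, 'c': 8, 'a': 8, 's': 4, 'u': 12, 'z': 0, 'q': 0, 'y': 0}
tbl['q'] = 0+3 = 3 → {'v': 4, 'r': 1, 'c': 8, 'a': 8, 's': 4, 'u': 12, 'z': 0, 'q': 3, 'y': 0}
del 'r' → {'v': 4, 'c': 8, 'a': 8, 's': 4, 'u': 12, 'z': 0, 'q': 3, 'y': 0}
del 's' → {'v': 4, 'c': 8, 'a': 8, 'u': 12, 'z': 0, 'q': 3, 'y': 0}

{'v': 4, 'c': 8, 'a': 8, 'u': 12, 'z': 0, 'q': 3, 'y': 0}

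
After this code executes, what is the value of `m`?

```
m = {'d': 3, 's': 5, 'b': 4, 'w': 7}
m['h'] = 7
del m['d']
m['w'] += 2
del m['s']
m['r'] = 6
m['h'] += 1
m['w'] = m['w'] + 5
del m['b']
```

{'w': 14, 'h': 8, 'r': 6}

m['h'] = 7 → {'d': 3, 's': 5, 'b': 4, 'w': 7, 'h': 7}
del 'd' → {'s': 5, 'b': 4, 'w': 7, 'h': 7}
m['w'] = 7+2 = 9 → {'s': 5, 'b': 4, 'w': 9, 'h': 7}
del 's' → {'b': 4, 'w': 9, 'h': 7}
m['r'] = 6 → {'b': 4, 'w': 9, 'h': 7, 'r': 6}
m['h'] = 7+1 = 8 → {'b': 4, 'w': 9, 'h': 8, 'r': 6}
m['w'] = m['w']+5 = 14 → {'b': 4, 'w': 14, 'h': 8, 'r': 6}
del 'b' → {'w': 14, 'h': 8, 'r': 6}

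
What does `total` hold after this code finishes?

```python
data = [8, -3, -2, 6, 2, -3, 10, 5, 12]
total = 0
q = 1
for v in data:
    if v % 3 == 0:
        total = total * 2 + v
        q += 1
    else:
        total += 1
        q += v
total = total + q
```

v=8: not %3==0, total = 0+1 = 1; q=9
v=-3: %3==0, total = 1*2+(-3) = -1; q=10
v=-2: not %3==0, total = (-1)+1 = 0; q=8
v=6: %3==0, total = 0*2+6 = 6; q=9
v=2: not %3==0, total = 6+1 = 7; q=11
v=-3: %3==0, total = 7*2+(-3) = 11; q=12
v=10: not %3==0, total = 11+1 = 12; q=22
v=5: not %3==0, total = 12+1 = 13; q=27
v=12: %3==0, total = 13*2+12 = 38; q=28
total+q = 38+28 = 66

66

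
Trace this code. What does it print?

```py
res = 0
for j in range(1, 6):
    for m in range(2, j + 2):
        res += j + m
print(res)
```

105

j=1,m=2: res = 0+3 = 3
j=2,m=2: res = 3+4 = 7
j=2,m=3: res = 7+5 = 12
j=3,m=2: res = 12+5 = 17
j=3,m=3: res = 17+6 = 23
j=3,m=4: res = 23+7 = 30
j=4,m=2: res = 30+6 = 36
j=4,m=3: res = 36+7 = 43
j=4,m=4: res = 43+8 = 51
j=4,m=5: res = 51+9 = 60
j=5,m=2: res = 60+7 = 67
j=5,m=3: res = 67+8 = 75
j=5,m=4: res = 75+9 = 84
j=5,m=5: res = 84+10 = 94
j=5,m=6: res = 94+11 = 105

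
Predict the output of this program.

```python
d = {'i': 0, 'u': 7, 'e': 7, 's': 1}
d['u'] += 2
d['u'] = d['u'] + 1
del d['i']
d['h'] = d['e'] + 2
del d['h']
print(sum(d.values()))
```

d['u'] = 7+2 = 9 → {'i': 0, 'u': 9, 'e': 7, 's': 1}
d['u'] = d['u']+1 = 10 → {'i': 0, 'u': 10, 'e': 7, 's': 1}
del 'i' → {'u': 10, 'e': 7, 's': 1}
d['h'] = d['e']+2 = 9 → {'u': 10, 'e': 7, 's': 1, 'h': 9}
del 'h' → {'u': 10, 'e': 7, 's': 1}
sum of values = 18

18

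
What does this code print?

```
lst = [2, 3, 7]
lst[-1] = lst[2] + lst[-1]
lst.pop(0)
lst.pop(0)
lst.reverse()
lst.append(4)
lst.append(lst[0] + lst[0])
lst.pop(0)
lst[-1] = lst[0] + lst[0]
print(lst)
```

lst[-1] = lst[2]+lst[-1] = 7+7 = 14 → [2, 3, 14]
pop(0) removes 2 → [3, 14]
pop(0) removes 3 → [14]
reverse → [14]
append 4 → [14, 4]
append lst[0]+lst[0] = 14+14 = 28 → [14, 4, 28]
pop(0) removes 14 → [4, 28]
lst[-1] = lst[0]+lst[0] = 4+4 = 8 → [4, 8]

[4, 8]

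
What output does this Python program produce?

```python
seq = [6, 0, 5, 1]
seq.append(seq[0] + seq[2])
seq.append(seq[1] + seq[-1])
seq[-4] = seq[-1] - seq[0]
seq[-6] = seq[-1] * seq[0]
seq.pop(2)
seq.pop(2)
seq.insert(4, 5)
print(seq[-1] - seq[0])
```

append seq[0]+seq[2] = 6+5 = 11 → [6, 0, 5, 1, 11]
append seq[1]+seq[-1] = 0+11 = 11 → [6, 0, 5, 1, 11, 11]
seq[-4] = seq[-1]-seq[0] = 11-6 = 5 → [6, 0, 5, 1, 11, 11]
seq[-6] = seq[-1]*seq[0] = 11*6 = 66 → [66, 0, 5, 1, 11, 11]
pop(2) removes 5 → [66, 0, 1, 11, 11]
pop(2) removes 1 → [66, 0, 11, 11]
insert 5 at 4 → [66, 0, 11, 11, 5]
seq[-1]-seq[0] = 5-66 = -61

-61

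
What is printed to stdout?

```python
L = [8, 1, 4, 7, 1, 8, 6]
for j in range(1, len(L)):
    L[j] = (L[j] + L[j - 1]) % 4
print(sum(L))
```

15

j=1: L[1] = (1+8)%4 = 1 → [8, 1, 4, 7, 1, 8, 6]
j=2: L[2] = (4+1)%4 = 1 → [8, 1, 1, 7, 1, 8, 6]
j=3: L[3] = (7+1)%4 = 0 → [8, 1, 1, 0, 1, 8, 6]
j=4: L[4] = (1+0)%4 = 1 → [8, 1, 1, 0, 1, 8, 6]
j=5: L[5] = (8+1)%4 = 1 → [8, 1, 1, 0, 1, 1, 6]
j=6: L[6] = (6+1)%4 = 3 → [8, 1, 1, 0, 1, 1, 3]
sum = 15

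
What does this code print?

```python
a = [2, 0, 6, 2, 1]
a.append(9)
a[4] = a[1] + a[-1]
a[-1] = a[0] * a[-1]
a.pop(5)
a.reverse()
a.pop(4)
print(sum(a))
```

append 9 → [2, 0, 6, 2, 1, 9]
a[4] = a[1]+a[-1] = 0+9 = 9 → [2, 0, 6, 2, 9, 9]
a[-1] = a[0]*a[-1] = 2*9 = 18 → [2, 0, 6, 2, 9, 18]
pop(5) removes 18 → [2, 0, 6, 2, 9]
reverse → [9, 2, 6, 0, 2]
pop(4) removes 2 → [9, 2, 6, 0]
sum = 17

17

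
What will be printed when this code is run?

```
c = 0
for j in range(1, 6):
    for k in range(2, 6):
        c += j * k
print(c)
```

210

j=1,k=2: c = 0+2 = 2
j=1,k=3: c = 2+3 = 5
j=1,k=4: c = 5+4 = 9
j=1,k=5: c = 9+5 = 14
j=2,k=2: c = 14+4 = 18
j=2,k=3: c = 18+6 = 24
j=2,k=4: c = 24+8 = 32
j=2,k=5: c = 32+10 = 42
j=3,k=2: c = 42+6 = 48
j=3,k=3: c = 48+9 = 57
j=3,k=4: c = 57+12 = 69
j=3,k=5: c = 69+15 = 84
j=4,k=2: c = 84+8 = 92
j=4,k=3: c = 92+12 = 104
j=4,k=4: c = 104+16 = 120
j=4,k=5: c = 120+20 = 140
j=5,k=2: c = 140+10 = 150
j=5,k=3: c = 150+15 = 165
j=5,k=4: c = 165+20 = 185
j=5,k=5: c = 185+25 = 210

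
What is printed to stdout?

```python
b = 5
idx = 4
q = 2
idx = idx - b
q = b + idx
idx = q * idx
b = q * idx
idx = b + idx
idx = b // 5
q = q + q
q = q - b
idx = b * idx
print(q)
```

idx = 4-5 = -1
q = 5+(-1) = 4
idx = 4*(-1) = -4
b = 4*(-4) = -16
idx = (-16)+(-4) = -20
idx = (-16)//5 = -4
q = 4+4 = 8
q = 8-(-16) = 24
idx = (-16)*(-4) = 64

24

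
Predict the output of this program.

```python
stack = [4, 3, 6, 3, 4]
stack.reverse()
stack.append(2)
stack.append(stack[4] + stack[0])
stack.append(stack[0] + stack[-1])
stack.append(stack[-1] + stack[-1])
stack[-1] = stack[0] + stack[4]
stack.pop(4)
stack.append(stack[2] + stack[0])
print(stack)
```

reverse → [4, 3, 6, 3, 4]
append 2 → [4, 3, 6, 3, 4, 2]
append stack[4]+stack[0] = 4+4 = 8 → [4, 3, 6, 3, 4, 2, 8]
append stack[0]+stack[-1] = 4+8 = 12 → [4, 3, 6, 3, 4, 2, 8, 12]
append stack[-1]+stack[-1] = 12+12 = 24 → [4, 3, 6, 3, 4, 2, 8, 12, 24]
stack[-1] = stack[0]+stack[4] = 4+4 = 8 → [4, 3, 6, 3, 4, 2, 8, 12, 8]
pop(4) removes 4 → [4, 3, 6, 3, 2, 8, 12, 8]
append stack[2]+stack[0] = 6+4 = 10 → [4, 3, 6, 3, 2, 8, 12, 8, 10]

[4, 3, 6, 3, 2, 8, 12, 8, 10]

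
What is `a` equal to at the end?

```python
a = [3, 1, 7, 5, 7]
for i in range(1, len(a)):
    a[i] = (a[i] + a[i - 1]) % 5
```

[3, 4, 1, 1, 3]

i=1: a[1] = (1+3)%5 = 4 → [3, 4, 7, 5, 7]
i=2: a[2] = (7+4)%5 = 1 → [3, 4, 1, 5, 7]
i=3: a[3] = (5+1)%5 = 1 → [3, 4, 1, 1, 7]
i=4: a[4] = (7+1)%5 = 3 → [3, 4, 1, 1, 3]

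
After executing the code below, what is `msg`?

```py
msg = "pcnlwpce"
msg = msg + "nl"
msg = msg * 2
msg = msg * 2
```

+ 'nl' → 'pcnlwpcenl'
repeat ×2 → 'pcnlwpcenlpcnlwpcenl'
repeat ×2 → 'pcnlwpcenlpcnlwpcenlpcnlwpcenlpcnlwpcenl'

'pcnlwpcenlpcnlwpcenlpcnlwpcenlpcnlwpcenl'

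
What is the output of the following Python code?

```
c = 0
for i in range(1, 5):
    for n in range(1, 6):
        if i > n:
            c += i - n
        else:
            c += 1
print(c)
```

i=1,n=1: not 1>1, c = 0+1 = 1
i=1,n=2: not 1>2, c = 1+1 = 2
i=1,n=3: not 1>3, c = 2+1 = 3
i=1,n=4: not 1>4, c = 3+1 = 4
i=1,n=5: not 1>5, c = 4+1 = 5
i=2,n=1: 2>1, c = 5+1 = 6
i=2,n=2: not 2>2, c = 6+1 = 7
i=2,n=3: not 2>3, c = 7+1 = 8
i=2,n=4: not 2>4, c = 8+1 = 9
i=2,n=5: not 2>5, c = 9+1 = 10
i=3,n=1: 3>1, c = 10+2 = 12
i=3,n=2: 3>2, c = 12+1 = 13
i=3,n=3: not 3>3, c = 13+1 = 14
i=3,n=4: not 3>4, c = 14+1 = 15
i=3,n=5: not 3>5, c = 15+1 = 16
i=4,n=1: 4>1, c = 16+3 = 19
i=4,n=2: 4>2, c = 19+2 = 21
i=4,n=3: 4>3, c = 21+1 = 22
i=4,n=4: not 4>4, c = 22+1 = 23
i=4,n=5: not 4>5, c = 23+1 = 24

24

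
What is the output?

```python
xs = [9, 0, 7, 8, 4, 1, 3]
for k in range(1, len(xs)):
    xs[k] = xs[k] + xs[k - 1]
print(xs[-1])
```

k=1: xs[1] = 0+9 = 9 → [9, 9, 7, 8, 4, 1, 3]
k=2: xs[2] = 7+9 = 16 → [9, 9, 16, 8, 4, 1, 3]
k=3: xs[3] = 8+16 = 24 → [9, 9, 16, 24, 4, 1, 3]
k=4: xs[4] = 4+24 = 28 → [9, 9, 16, 24, 28, 1, 3]
k=5: xs[5] = 1+28 = 29 → [9, 9, 16, 24, 28, 29, 3]
k=6: xs[6] = 3+29 = 32 → [9, 9, 16, 24, 28, 29, 32]

32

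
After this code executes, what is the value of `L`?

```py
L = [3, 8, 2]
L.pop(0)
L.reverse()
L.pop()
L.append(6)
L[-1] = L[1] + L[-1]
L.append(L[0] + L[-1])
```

pop(0) removes 3 → [8, 2]
reverse → [2, 8]
pop() removes 8 → [2]
append 6 → [2, 6]
L[-1] = L[1]+L[-1] = 6+6 = 12 → [2, 12]
append L[0]+L[-1] = 2+12 = 14 → [2, 12, 14]

[2, 12, 14]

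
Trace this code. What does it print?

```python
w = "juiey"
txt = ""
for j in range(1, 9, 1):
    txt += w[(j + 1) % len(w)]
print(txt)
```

ieyjuiey

j=1: add w[2]='i' → 'i'
j=2: add w[3]='e' → 'ie'
j=3: add w[4]='y' → 'iey'
j=4: add w[0]='j' → 'ieyj'
j=5: add w[1]='u' → 'ieyju'
j=6: add w[2]='i' → 'ieyjui'
j=7: add w[3]='e' → 'ieyjuie'
j=8: add w[4]='y' → 'ieyjuiey'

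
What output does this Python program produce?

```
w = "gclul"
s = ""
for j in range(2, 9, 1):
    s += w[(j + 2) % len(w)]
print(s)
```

lgclulg

j=2: add w[4]='l' → 'l'
j=3: add w[0]='g' → 'lg'
j=4: add w[1]='c' → 'lgc'
j=5: add w[2]='l' → 'lgcl'
j=6: add w[3]='u' → 'lgclu'
j=7: add w[4]='l' → 'lgclul'
j=8: add w[0]='g' → 'lgclulg'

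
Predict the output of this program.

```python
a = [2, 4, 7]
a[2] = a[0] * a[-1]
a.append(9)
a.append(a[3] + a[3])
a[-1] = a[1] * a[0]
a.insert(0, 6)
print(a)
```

[6, 2, 4, 14, 9, 8]

a[2] = a[0]*a[-1] = 2*7 = 14 → [2, 4, 14]
append 9 → [2, 4, 14, 9]
append a[3]+a[3] = 9+9 = 18 → [2, 4, 14, 9, 18]
a[-1] = a[1]*a[0] = 4*2 = 8 → [2, 4, 14, 9, 8]
insert 6 at 0 → [6, 2, 4, 14, 9, 8]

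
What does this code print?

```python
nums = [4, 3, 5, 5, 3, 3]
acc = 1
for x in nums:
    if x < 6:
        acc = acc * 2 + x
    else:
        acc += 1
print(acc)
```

x=4: <6, acc = 1*2+4 = 6
x=3: <6, acc = 6*2+3 = 15
x=5: <6, acc = 15*2+5 = 35
x=5: <6, acc = 35*2+5 = 75
x=3: <6, acc = 75*2+3 = 153
x=3: <6, acc = 153*2+3 = 309

309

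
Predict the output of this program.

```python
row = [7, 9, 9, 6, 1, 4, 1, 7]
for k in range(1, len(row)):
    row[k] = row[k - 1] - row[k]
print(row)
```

k=1: row[1] = 7-9 = -2 → [7, -2, 9, 6, 1, 4, 1, 7]
k=2: row[2] = (-2)-9 = -11 → [7, -2, -11, 6, 1, 4, 1, 7]
k=3: row[3] = (-11)-6 = -17 → [7, -2, -11, -17, 1, 4, 1, 7]
k=4: row[4] = (-17)-1 = -18 → [7, -2, -11, -17, -18, 4, 1, 7]
k=5: row[5] = (-18)-4 = -22 → [7, -2, -11, -17, -18, -22, 1, 7]
k=6: row[6] = (-22)-1 = -23 → [7, -2, -11, -17, -18, -22, -23, 7]
k=7: row[7] = (-23)-7 = -30 → [7, -2, -11, -17, -18, -22, -23, -30]

[7, -2, -11, -17, -18, -22, -23, -30]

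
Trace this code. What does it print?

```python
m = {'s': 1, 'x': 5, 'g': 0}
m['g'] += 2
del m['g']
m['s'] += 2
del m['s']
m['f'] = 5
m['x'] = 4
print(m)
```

{'x': 4, 'f': 5}

m['g'] = 0+2 = 2 → {'s': 1, 'x': 5, 'g': 2}
del 'g' → {'s': 1, 'x': 5}
m['s'] = 1+2 = 3 → {'s': 3, 'x': 5}
del 's' → {'x': 5}
m['f'] = 5 → {'x': 5, 'f': 5}
m['x'] = 4 → {'x': 4, 'f': 5}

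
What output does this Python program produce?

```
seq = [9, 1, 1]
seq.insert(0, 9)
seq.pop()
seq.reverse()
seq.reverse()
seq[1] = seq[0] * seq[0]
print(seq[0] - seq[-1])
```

8

insert 9 at 0 → [9, 9, 1, 1]
pop() removes 1 → [9, 9, 1]
reverse → [1, 9, 9]
reverse → [9, 9, 1]
seq[1] = seq[0]*seq[0] = 9*9 = 81 → [9, 81, 1]
seq[0]-seq[-1] = 9-1 = 8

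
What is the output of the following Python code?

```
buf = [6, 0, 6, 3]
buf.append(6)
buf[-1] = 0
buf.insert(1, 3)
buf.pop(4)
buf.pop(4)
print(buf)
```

append 6 → [6, 0, 6, 3, 6]
buf[-1] = 0 → [6, 0, 6, 3, 0]
insert 3 at 1 → [6, 3, 0, 6, 3, 0]
pop(4) removes 3 → [6, 3, 0, 6, 0]
pop(4) removes 0 → [6, 3, 0, 6]

[6, 3, 0, 6]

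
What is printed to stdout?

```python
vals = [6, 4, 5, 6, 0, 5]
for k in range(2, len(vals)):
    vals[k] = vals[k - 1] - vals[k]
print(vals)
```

[6, 4, -1, -7, -7, -12]

k=2: vals[2] = 4-5 = -1 → [6, 4, -1, 6, 0, 5]
k=3: vals[3] = (-1)-6 = -7 → [6, 4, -1, -7, 0, 5]
k=4: vals[4] = (-7)-0 = -7 → [6, 4, -1, -7, -7, 5]
k=5: vals[5] = (-7)-5 = -12 → [6, 4, -1, -7, -7, -12]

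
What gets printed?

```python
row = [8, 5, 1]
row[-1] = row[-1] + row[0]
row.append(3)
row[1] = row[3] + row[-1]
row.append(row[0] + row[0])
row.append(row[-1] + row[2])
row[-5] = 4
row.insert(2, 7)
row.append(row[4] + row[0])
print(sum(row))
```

83

row[-1] = row[-1]+row[0] = 1+8 = 9 → [8, 5, 9]
append 3 → [8, 5, 9, 3]
row[1] = row[3]+row[-1] = 3+3 = 6 → [8, 6, 9, 3]
append row[0]+row[0] = 8+8 = 16 → [8, 6, 9, 3, 16]
append row[-1]+row[2] = 16+9 = 25 → [8, 6, 9, 3, 16, 25]
row[-5] = 4 → [8, 4, 9, 3, 16, 25]
insert 7 at 2 → [8, 4, 7, 9, 3, 16, 25]
append row[4]+row[0] = 3+8 = 11 → [8, 4, 7, 9, 3, 16, 25, 11]
sum = 83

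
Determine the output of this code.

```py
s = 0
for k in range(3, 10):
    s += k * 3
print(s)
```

k=3: s = 0+3*3 = 9
k=4: s = 9+4*3 = 21
k=5: s = 21+5*3 = 36
k=6: s = 36+6*3 = 54
k=7: s = 54+7*3 = 75
k=8: s = 75+8*3 = 99
k=9: s = 99+9*3 = 126

126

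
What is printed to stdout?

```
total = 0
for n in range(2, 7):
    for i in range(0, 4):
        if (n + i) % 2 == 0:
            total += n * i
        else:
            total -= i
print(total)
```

n=2,i=0: even sum, total = 0+0 = 0
n=2,i=1: odd sum, total = 0-1 = -1
n=2,i=2: even sum, total = (-1)+4 = 3
n=2,i=3: odd sum, total = 3-3 = 0
n=3,i=0: odd sum, total = 0-0 = 0
n=3,i=1: even sum, total = 0+3 = 3
n=3,i=2: odd sum, total = 3-2 = 1
n=3,i=3: even sum, total = 1+9 = 10
n=4,i=0: even sum, total = 10+0 = 10
n=4,i=1: odd sum, total = 10-1 = 9
n=4,i=2: even sum, total = 9+8 = 17
n=4,i=3: odd sum, total = 17-3 = 14
n=5,i=0: odd sum, total = 14-0 = 14
n=5,i=1: even sum, total = 14+5 = 19
n=5,i=2: odd sum, total = 19-2 = 17
n=5,i=3: even sum, total = 17+15 = 32
n=6,i=0: even sum, total = 32+0 = 32
n=6,i=1: odd sum, total = 32-1 = 31
n=6,i=2: even sum, total = 31+12 = 43
n=6,i=3: odd sum, total = 43-3 = 40

40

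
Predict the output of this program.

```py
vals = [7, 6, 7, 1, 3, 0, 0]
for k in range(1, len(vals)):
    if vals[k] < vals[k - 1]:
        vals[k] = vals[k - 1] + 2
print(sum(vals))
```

91

k=1: 6<7, vals[1] = 7+2 = 9 → [7, 9, 7, 1, 3, 0, 0]
k=2: 7<9, vals[2] = 9+2 = 11 → [7, 9, 11, 1, 3, 0, 0]
k=3: 1<11, vals[3] = 11+2 = 13 → [7, 9, 11, 13, 3, 0, 0]
k=4: 3<13, vals[4] = 13+2 = 15 → [7, 9, 11, 13, 15, 0, 0]
k=5: 0<15, vals[5] = 15+2 = 17 → [7, 9, 11, 13, 15, 17, 0]
k=6: 0<17, vals[6] = 17+2 = 19 → [7, 9, 11, 13, 15, 17, 19]
sum = 91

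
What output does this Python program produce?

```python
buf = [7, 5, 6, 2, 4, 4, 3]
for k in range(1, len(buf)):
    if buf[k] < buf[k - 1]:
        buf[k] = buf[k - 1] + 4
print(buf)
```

k=1: 5<7, buf[1] = 7+4 = 11 → [7, 11, 6, 2, 4, 4, 3]
k=2: 6<11, buf[2] = 11+4 = 15 → [7, 11, 15, 2, 4, 4, 3]
k=3: 2<15, buf[3] = 15+4 = 19 → [7, 11, 15, 19, 4, 4, 3]
k=4: 4<19, buf[4] = 19+4 = 23 → [7, 11, 15, 19, 23, 4, 3]
k=5: 4<23, buf[5] = 23+4 = 27 → [7, 11, 15, 19, 23, 27, 3]
k=6: 3<27, buf[6] = 27+4 = 31 → [7, 11, 15, 19, 23, 27, 31]

[7, 11, 15, 19, 23, 27, 31]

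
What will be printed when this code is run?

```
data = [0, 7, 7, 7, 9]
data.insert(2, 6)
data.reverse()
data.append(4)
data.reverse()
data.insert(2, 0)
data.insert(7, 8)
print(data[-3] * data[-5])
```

42

insert 6 at 2 → [0, 7, 6, 7, 7, 9]
reverse → [9, 7, 7, 6, 7, 0]
append 4 → [9, 7, 7, 6, 7, 0, 4]
reverse → [4, 0, 7, 6, 7, 7, 9]
insert 0 at 2 → [4, 0, 0, 7, 6, 7, 7, 9]
insert 8 at 7 → [4, 0, 0, 7, 6, 7, 7, 8, 9]
data[-3]*data[-5] = 7*6 = 42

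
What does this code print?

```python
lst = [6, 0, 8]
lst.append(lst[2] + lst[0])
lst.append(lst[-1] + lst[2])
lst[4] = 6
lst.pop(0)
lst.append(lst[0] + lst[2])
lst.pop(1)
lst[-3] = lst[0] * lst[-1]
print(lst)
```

[0, 0, 6, 14]

append lst[2]+lst[0] = 8+6 = 14 → [6, 0, 8, 14]
append lst[-1]+lst[2] = 14+8 = 22 → [6, 0, 8, 14, 22]
lst[4] = 6 → [6, 0, 8, 14, 6]
pop(0) removes 6 → [0, 8, 14, 6]
append lst[0]+lst[2] = 0+14 = 14 → [0, 8, 14, 6, 14]
pop(1) removes 8 → [0, 14, 6, 14]
lst[-3] = lst[0]*lst[-1] = 0*14 = 0 → [0, 0, 6, 14]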